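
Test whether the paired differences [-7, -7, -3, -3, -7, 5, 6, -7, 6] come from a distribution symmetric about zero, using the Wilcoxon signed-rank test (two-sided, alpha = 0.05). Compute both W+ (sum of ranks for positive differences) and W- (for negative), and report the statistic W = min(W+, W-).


Step 1: Drop any zero differences (none here) and take |d_i|.
|d| = [7, 7, 3, 3, 7, 5, 6, 7, 6]
Step 2: Midrank |d_i| (ties get averaged ranks).
ranks: |7|->7.5, |7|->7.5, |3|->1.5, |3|->1.5, |7|->7.5, |5|->3, |6|->4.5, |7|->7.5, |6|->4.5
Step 3: Attach original signs; sum ranks with positive sign and with negative sign.
W+ = 3 + 4.5 + 4.5 = 12
W- = 7.5 + 7.5 + 1.5 + 1.5 + 7.5 + 7.5 = 33
(Check: W+ + W- = 45 should equal n(n+1)/2 = 45.)
Step 4: Test statistic W = min(W+, W-) = 12.
Step 5: Ties in |d|, so use the tie-corrected normal approximation.
        E[W] = n(n+1)/4 = 9*10/4 = 22.5.
        Tie groups: |d|=3 (t=2), |d|=6 (t=2), |d|=7 (t=4); sum(t^3 - t) = 72.
        Var[W] = n(n+1)(2n+1)/24 - sum(t^3-t)/48 = 1710/24 - 72/48 = 69.75.
        z = (W - E[W]) / sqrt(Var[W]) = (12 - 22.5) / 8.3516 = -1.2572.
        Two-sided p = 2*Phi(z) = 0.208668.
Step 6: alpha = 0.05. fail to reject H0.

W+ = 12, W- = 33, W = min = 12, p = 0.208668, fail to reject H0.


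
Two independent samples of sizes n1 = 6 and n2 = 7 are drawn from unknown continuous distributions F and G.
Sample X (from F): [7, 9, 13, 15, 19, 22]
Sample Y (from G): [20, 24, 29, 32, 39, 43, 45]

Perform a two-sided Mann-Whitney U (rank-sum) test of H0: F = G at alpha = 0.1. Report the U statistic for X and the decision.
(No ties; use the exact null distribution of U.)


Step 1: Combine and sort all 13 observations; assign midranks.
sorted (value, group): (7,X), (9,X), (13,X), (15,X), (19,X), (20,Y), (22,X), (24,Y), (29,Y), (32,Y), (39,Y), (43,Y), (45,Y)
ranks: 7->1, 9->2, 13->3, 15->4, 19->5, 20->6, 22->7, 24->8, 29->9, 32->10, 39->11, 43->12, 45->13
Step 2: Rank sum for X: R1 = 1 + 2 + 3 + 4 + 5 + 7 = 22.
Step 3: U_X = R1 - n1(n1+1)/2 = 22 - 6*7/2 = 22 - 21 = 1.
       U_Y = n1*n2 - U_X = 42 - 1 = 41.
Step 4: No ties, so the exact null distribution of U (based on enumerating the C(13,6) = 1716 equally likely rank assignments) gives the two-sided p-value.
Step 5: p-value = 0.002331; compare to alpha = 0.1. reject H0.

U_X = 1, p = 0.002331, reject H0 at alpha = 0.1.


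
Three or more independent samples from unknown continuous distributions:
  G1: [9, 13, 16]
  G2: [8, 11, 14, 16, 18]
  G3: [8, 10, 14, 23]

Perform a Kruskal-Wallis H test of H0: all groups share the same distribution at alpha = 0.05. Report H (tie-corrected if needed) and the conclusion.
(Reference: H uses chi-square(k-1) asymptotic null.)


Step 1: Combine all N = 12 observations and assign midranks.
sorted (value, group, rank): (8,G2,1.5), (8,G3,1.5), (9,G1,3), (10,G3,4), (11,G2,5), (13,G1,6), (14,G2,7.5), (14,G3,7.5), (16,G1,9.5), (16,G2,9.5), (18,G2,11), (23,G3,12)
Step 2: Sum ranks within each group.
R_1 = 18.5 (n_1 = 3)
R_2 = 34.5 (n_2 = 5)
R_3 = 25 (n_3 = 4)
Step 3: H = 12/(N(N+1)) * sum(R_i^2/n_i) - 3(N+1)
     = 12/(12*13) * (18.5^2/3 + 34.5^2/5 + 25^2/4) - 3*13
     = 0.076923 * 508.383 - 39
     = 0.106410.
Step 4: Ties present; correction factor C = 1 - 18/(12^3 - 12) = 0.989510. Corrected H = 0.106410 / 0.989510 = 0.107538.
Step 5: Under H0, H ~ chi^2(2); p-value = 0.947651.
Step 6: alpha = 0.05. fail to reject H0.

H = 0.1075, df = 2, p = 0.947651, fail to reject H0.


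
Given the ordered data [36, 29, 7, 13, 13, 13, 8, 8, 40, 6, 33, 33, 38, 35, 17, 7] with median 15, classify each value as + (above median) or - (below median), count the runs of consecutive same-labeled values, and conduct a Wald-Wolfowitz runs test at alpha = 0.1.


Step 1: Compute median = 15; label A = above, B = below.
Labels in order: AABBBBBBABAAAAAB  (n_A = 8, n_B = 8)
Step 2: Count runs R = 6.
Step 3: Under H0 (random ordering), E[R] = 2*n_A*n_B/(n_A+n_B) + 1 = 2*8*8/16 + 1 = 9.0000.
        Var[R] = 2*n_A*n_B*(2*n_A*n_B - n_A - n_B) / ((n_A+n_B)^2 * (n_A+n_B-1)) = 14336/3840 = 3.7333.
        SD[R] = 1.9322.
Step 4: Continuity-corrected z = (R + 0.5 - E[R]) / SD[R] = (6 + 0.5 - 9.0000) / 1.9322 = -1.2939.
Step 5: Two-sided p-value via normal approximation = 2*(1 - Phi(|z|)) = 0.195709.
Step 6: alpha = 0.1. fail to reject H0.

R = 6, z = -1.2939, p = 0.195709, fail to reject H0.


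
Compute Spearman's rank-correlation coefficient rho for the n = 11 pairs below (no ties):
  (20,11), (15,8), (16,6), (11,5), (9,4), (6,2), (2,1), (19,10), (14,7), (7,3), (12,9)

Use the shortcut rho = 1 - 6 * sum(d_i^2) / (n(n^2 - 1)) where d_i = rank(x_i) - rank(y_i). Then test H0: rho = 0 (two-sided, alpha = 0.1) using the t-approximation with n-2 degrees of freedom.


Step 1: Rank x and y separately (midranks; no ties here).
rank(x): 20->11, 15->8, 16->9, 11->5, 9->4, 6->2, 2->1, 19->10, 14->7, 7->3, 12->6
rank(y): 11->11, 8->8, 6->6, 5->5, 4->4, 2->2, 1->1, 10->10, 7->7, 3->3, 9->9
Step 2: d_i = R_x(i) - R_y(i); compute d_i^2.
  (11-11)^2=0, (8-8)^2=0, (9-6)^2=9, (5-5)^2=0, (4-4)^2=0, (2-2)^2=0, (1-1)^2=0, (10-10)^2=0, (7-7)^2=0, (3-3)^2=0, (6-9)^2=9
sum(d^2) = 18.
Step 3: rho = 1 - 6*18 / (11*(11^2 - 1)) = 1 - 108/1320 = 0.918182.
Step 4: Under H0, t = rho * sqrt((n-2)/(1-rho^2)) = 6.9531 ~ t(9).
Step 5: Two-sided p-value from the t-distribution with 9 df = 0.000067.
Step 6: alpha = 0.1. reject H0.

rho = 0.9182, p = 0.000067, reject H0 at alpha = 0.1.


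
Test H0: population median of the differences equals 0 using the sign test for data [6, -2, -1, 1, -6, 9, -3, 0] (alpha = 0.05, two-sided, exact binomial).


Step 1: Discard zero differences. Original n = 8; n_eff = number of nonzero differences = 7.
Nonzero differences (with sign): +6, -2, -1, +1, -6, +9, -3
Step 2: Count signs: positive = 3, negative = 4.
Step 3: Under H0: P(positive) = 0.5, so the number of positives S ~ Bin(7, 0.5).
Step 4: Two-sided exact p-value = sum of Bin(7,0.5) probabilities at or below the observed probability = 1.000000.
Step 5: alpha = 0.05. fail to reject H0.

n_eff = 7, pos = 3, neg = 4, p = 1.000000, fail to reject H0.


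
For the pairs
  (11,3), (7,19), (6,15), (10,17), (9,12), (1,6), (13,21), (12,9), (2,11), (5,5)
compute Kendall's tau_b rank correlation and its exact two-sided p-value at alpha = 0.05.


Step 1: Enumerate the 45 unordered pairs (i,j) with i<j and classify each by sign(x_j-x_i) * sign(y_j-y_i).
  (1,2):dx=-4,dy=+16->D; (1,3):dx=-5,dy=+12->D; (1,4):dx=-1,dy=+14->D; (1,5):dx=-2,dy=+9->D
  (1,6):dx=-10,dy=+3->D; (1,7):dx=+2,dy=+18->C; (1,8):dx=+1,dy=+6->C; (1,9):dx=-9,dy=+8->D
  (1,10):dx=-6,dy=+2->D; (2,3):dx=-1,dy=-4->C; (2,4):dx=+3,dy=-2->D; (2,5):dx=+2,dy=-7->D
  (2,6):dx=-6,dy=-13->C; (2,7):dx=+6,dy=+2->C; (2,8):dx=+5,dy=-10->D; (2,9):dx=-5,dy=-8->C
  (2,10):dx=-2,dy=-14->C; (3,4):dx=+4,dy=+2->C; (3,5):dx=+3,dy=-3->D; (3,6):dx=-5,dy=-9->C
  (3,7):dx=+7,dy=+6->C; (3,8):dx=+6,dy=-6->D; (3,9):dx=-4,dy=-4->C; (3,10):dx=-1,dy=-10->C
  (4,5):dx=-1,dy=-5->C; (4,6):dx=-9,dy=-11->C; (4,7):dx=+3,dy=+4->C; (4,8):dx=+2,dy=-8->D
  (4,9):dx=-8,dy=-6->C; (4,10):dx=-5,dy=-12->C; (5,6):dx=-8,dy=-6->C; (5,7):dx=+4,dy=+9->C
  (5,8):dx=+3,dy=-3->D; (5,9):dx=-7,dy=-1->C; (5,10):dx=-4,dy=-7->C; (6,7):dx=+12,dy=+15->C
  (6,8):dx=+11,dy=+3->C; (6,9):dx=+1,dy=+5->C; (6,10):dx=+4,dy=-1->D; (7,8):dx=-1,dy=-12->C
  (7,9):dx=-11,dy=-10->C; (7,10):dx=-8,dy=-16->C; (8,9):dx=-10,dy=+2->D; (8,10):dx=-7,dy=-4->C
  (9,10):dx=+3,dy=-6->D
Step 2: C = 28, D = 17, total pairs = 45.
Step 3: tau = (C - D)/(n(n-1)/2) = (28 - 17)/45 = 0.244444.
Step 4: Exact two-sided p-value (enumerate n! = 3628800 permutations of y under H0): p = 0.380720.
Step 5: alpha = 0.05. fail to reject H0.

tau_b = 0.2444 (C=28, D=17), p = 0.380720, fail to reject H0.


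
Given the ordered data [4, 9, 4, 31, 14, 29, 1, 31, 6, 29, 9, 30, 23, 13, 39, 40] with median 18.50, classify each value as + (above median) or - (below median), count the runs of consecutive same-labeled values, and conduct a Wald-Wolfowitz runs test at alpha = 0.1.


Step 1: Compute median = 18.50; label A = above, B = below.
Labels in order: BBBABABABABAABAA  (n_A = 8, n_B = 8)
Step 2: Count runs R = 12.
Step 3: Under H0 (random ordering), E[R] = 2*n_A*n_B/(n_A+n_B) + 1 = 2*8*8/16 + 1 = 9.0000.
        Var[R] = 2*n_A*n_B*(2*n_A*n_B - n_A - n_B) / ((n_A+n_B)^2 * (n_A+n_B-1)) = 14336/3840 = 3.7333.
        SD[R] = 1.9322.
Step 4: Continuity-corrected z = (R - 0.5 - E[R]) / SD[R] = (12 - 0.5 - 9.0000) / 1.9322 = 1.2939.
Step 5: Two-sided p-value via normal approximation = 2*(1 - Phi(|z|)) = 0.195709.
Step 6: alpha = 0.1. fail to reject H0.

R = 12, z = 1.2939, p = 0.195709, fail to reject H0.


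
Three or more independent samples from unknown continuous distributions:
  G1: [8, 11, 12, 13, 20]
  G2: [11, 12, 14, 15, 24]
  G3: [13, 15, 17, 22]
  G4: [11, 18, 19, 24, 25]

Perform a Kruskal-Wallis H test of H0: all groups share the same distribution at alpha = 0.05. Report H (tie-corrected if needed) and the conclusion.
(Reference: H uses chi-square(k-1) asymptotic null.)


Step 1: Combine all N = 19 observations and assign midranks.
sorted (value, group, rank): (8,G1,1), (11,G1,3), (11,G2,3), (11,G4,3), (12,G1,5.5), (12,G2,5.5), (13,G1,7.5), (13,G3,7.5), (14,G2,9), (15,G2,10.5), (15,G3,10.5), (17,G3,12), (18,G4,13), (19,G4,14), (20,G1,15), (22,G3,16), (24,G2,17.5), (24,G4,17.5), (25,G4,19)
Step 2: Sum ranks within each group.
R_1 = 32 (n_1 = 5)
R_2 = 45.5 (n_2 = 5)
R_3 = 46 (n_3 = 4)
R_4 = 66.5 (n_4 = 5)
Step 3: H = 12/(N(N+1)) * sum(R_i^2/n_i) - 3(N+1)
     = 12/(19*20) * (32^2/5 + 45.5^2/5 + 46^2/4 + 66.5^2/5) - 3*20
     = 0.031579 * 2032.3 - 60
     = 4.177895.
Step 4: Ties present; correction factor C = 1 - 48/(19^3 - 19) = 0.992982. Corrected H = 4.177895 / 0.992982 = 4.207420.
Step 5: Under H0, H ~ chi^2(3); p-value = 0.239920.
Step 6: alpha = 0.05. fail to reject H0.

H = 4.2074, df = 3, p = 0.239920, fail to reject H0.


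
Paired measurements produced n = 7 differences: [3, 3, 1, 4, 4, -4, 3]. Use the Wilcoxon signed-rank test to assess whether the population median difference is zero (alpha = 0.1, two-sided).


Step 1: Drop any zero differences (none here) and take |d_i|.
|d| = [3, 3, 1, 4, 4, 4, 3]
Step 2: Midrank |d_i| (ties get averaged ranks).
ranks: |3|->3, |3|->3, |1|->1, |4|->6, |4|->6, |4|->6, |3|->3
Step 3: Attach original signs; sum ranks with positive sign and with negative sign.
W+ = 3 + 3 + 1 + 6 + 6 + 3 = 22
W- = 6 = 6
(Check: W+ + W- = 28 should equal n(n+1)/2 = 28.)
Step 4: Test statistic W = min(W+, W-) = 6.
Step 5: Ties in |d|, so use the tie-corrected normal approximation.
        E[W] = n(n+1)/4 = 7*8/4 = 14.
        Tie groups: |d|=3 (t=3), |d|=4 (t=3); sum(t^3 - t) = 48.
        Var[W] = n(n+1)(2n+1)/24 - sum(t^3-t)/48 = 840/24 - 48/48 = 34.
        z = (W - E[W]) / sqrt(Var[W]) = (6 - 14) / 5.8310 = -1.3720.
        Two-sided p = 2*Phi(z) = 0.170067.
Step 6: alpha = 0.1. fail to reject H0.

W+ = 22, W- = 6, W = min = 6, p = 0.170067, fail to reject H0.


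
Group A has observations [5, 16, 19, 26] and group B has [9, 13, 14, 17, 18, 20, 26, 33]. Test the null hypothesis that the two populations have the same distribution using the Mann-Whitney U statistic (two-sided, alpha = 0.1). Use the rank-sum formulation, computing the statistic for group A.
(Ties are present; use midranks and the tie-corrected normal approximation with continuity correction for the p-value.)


Step 1: Combine and sort all 12 observations; assign midranks.
sorted (value, group): (5,X), (9,Y), (13,Y), (14,Y), (16,X), (17,Y), (18,Y), (19,X), (20,Y), (26,X), (26,Y), (33,Y)
ranks: 5->1, 9->2, 13->3, 14->4, 16->5, 17->6, 18->7, 19->8, 20->9, 26->10.5, 26->10.5, 33->12
Step 2: Rank sum for X: R1 = 1 + 5 + 8 + 10.5 = 24.5.
Step 3: U_X = R1 - n1(n1+1)/2 = 24.5 - 4*5/2 = 24.5 - 10 = 14.5.
       U_Y = n1*n2 - U_X = 32 - 14.5 = 17.5.
Step 4: Ties are present, so use the tie-corrected normal approximation (with continuity correction) for the p-value.
Step 5: p-value = 0.864901; compare to alpha = 0.1. fail to reject H0.

U_X = 14.5, p = 0.864901, fail to reject H0 at alpha = 0.1.


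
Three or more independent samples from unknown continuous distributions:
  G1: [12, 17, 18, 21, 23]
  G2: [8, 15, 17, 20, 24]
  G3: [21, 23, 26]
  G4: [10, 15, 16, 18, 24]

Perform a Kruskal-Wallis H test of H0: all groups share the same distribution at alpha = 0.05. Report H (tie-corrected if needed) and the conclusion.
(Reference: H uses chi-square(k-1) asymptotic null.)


Step 1: Combine all N = 18 observations and assign midranks.
sorted (value, group, rank): (8,G2,1), (10,G4,2), (12,G1,3), (15,G2,4.5), (15,G4,4.5), (16,G4,6), (17,G1,7.5), (17,G2,7.5), (18,G1,9.5), (18,G4,9.5), (20,G2,11), (21,G1,12.5), (21,G3,12.5), (23,G1,14.5), (23,G3,14.5), (24,G2,16.5), (24,G4,16.5), (26,G3,18)
Step 2: Sum ranks within each group.
R_1 = 47 (n_1 = 5)
R_2 = 40.5 (n_2 = 5)
R_3 = 45 (n_3 = 3)
R_4 = 38.5 (n_4 = 5)
Step 3: H = 12/(N(N+1)) * sum(R_i^2/n_i) - 3(N+1)
     = 12/(18*19) * (47^2/5 + 40.5^2/5 + 45^2/3 + 38.5^2/5) - 3*19
     = 0.035088 * 1741.3 - 57
     = 4.098246.
Step 4: Ties present; correction factor C = 1 - 36/(18^3 - 18) = 0.993808. Corrected H = 4.098246 / 0.993808 = 4.123780.
Step 5: Under H0, H ~ chi^2(3); p-value = 0.248405.
Step 6: alpha = 0.05. fail to reject H0.

H = 4.1238, df = 3, p = 0.248405, fail to reject H0.


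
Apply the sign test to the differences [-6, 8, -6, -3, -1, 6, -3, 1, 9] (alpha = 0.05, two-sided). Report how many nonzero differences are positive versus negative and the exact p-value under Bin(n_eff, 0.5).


Step 1: Discard zero differences. Original n = 9; n_eff = number of nonzero differences = 9.
Nonzero differences (with sign): -6, +8, -6, -3, -1, +6, -3, +1, +9
Step 2: Count signs: positive = 4, negative = 5.
Step 3: Under H0: P(positive) = 0.5, so the number of positives S ~ Bin(9, 0.5).
Step 4: Two-sided exact p-value = sum of Bin(9,0.5) probabilities at or below the observed probability = 1.000000.
Step 5: alpha = 0.05. fail to reject H0.

n_eff = 9, pos = 4, neg = 5, p = 1.000000, fail to reject H0.


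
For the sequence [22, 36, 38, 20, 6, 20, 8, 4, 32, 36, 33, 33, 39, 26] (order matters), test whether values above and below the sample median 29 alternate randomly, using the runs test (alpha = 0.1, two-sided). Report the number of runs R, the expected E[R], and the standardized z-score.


Step 1: Compute median = 29; label A = above, B = below.
Labels in order: BAABBBBBAAAAAB  (n_A = 7, n_B = 7)
Step 2: Count runs R = 5.
Step 3: Under H0 (random ordering), E[R] = 2*n_A*n_B/(n_A+n_B) + 1 = 2*7*7/14 + 1 = 8.0000.
        Var[R] = 2*n_A*n_B*(2*n_A*n_B - n_A - n_B) / ((n_A+n_B)^2 * (n_A+n_B-1)) = 8232/2548 = 3.2308.
        SD[R] = 1.7974.
Step 4: Continuity-corrected z = (R + 0.5 - E[R]) / SD[R] = (5 + 0.5 - 8.0000) / 1.7974 = -1.3909.
Step 5: Two-sided p-value via normal approximation = 2*(1 - Phi(|z|)) = 0.164264.
Step 6: alpha = 0.1. fail to reject H0.

R = 5, z = -1.3909, p = 0.164264, fail to reject H0.


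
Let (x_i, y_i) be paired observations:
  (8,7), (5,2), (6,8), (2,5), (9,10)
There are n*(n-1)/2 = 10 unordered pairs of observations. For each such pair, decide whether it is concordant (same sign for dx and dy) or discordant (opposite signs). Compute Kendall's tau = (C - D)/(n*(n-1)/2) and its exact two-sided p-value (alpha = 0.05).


Step 1: Enumerate the 10 unordered pairs (i,j) with i<j and classify each by sign(x_j-x_i) * sign(y_j-y_i).
  (1,2):dx=-3,dy=-5->C; (1,3):dx=-2,dy=+1->D; (1,4):dx=-6,dy=-2->C; (1,5):dx=+1,dy=+3->C
  (2,3):dx=+1,dy=+6->C; (2,4):dx=-3,dy=+3->D; (2,5):dx=+4,dy=+8->C; (3,4):dx=-4,dy=-3->C
  (3,5):dx=+3,dy=+2->C; (4,5):dx=+7,dy=+5->C
Step 2: C = 8, D = 2, total pairs = 10.
Step 3: tau = (C - D)/(n(n-1)/2) = (8 - 2)/10 = 0.600000.
Step 4: Exact two-sided p-value (enumerate n! = 120 permutations of y under H0): p = 0.233333.
Step 5: alpha = 0.05. fail to reject H0.

tau_b = 0.6000 (C=8, D=2), p = 0.233333, fail to reject H0.


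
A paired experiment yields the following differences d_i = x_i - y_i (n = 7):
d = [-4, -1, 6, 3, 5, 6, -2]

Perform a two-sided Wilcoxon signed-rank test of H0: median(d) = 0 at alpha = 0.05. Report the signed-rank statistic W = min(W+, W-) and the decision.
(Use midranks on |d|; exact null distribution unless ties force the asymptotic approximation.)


Step 1: Drop any zero differences (none here) and take |d_i|.
|d| = [4, 1, 6, 3, 5, 6, 2]
Step 2: Midrank |d_i| (ties get averaged ranks).
ranks: |4|->4, |1|->1, |6|->6.5, |3|->3, |5|->5, |6|->6.5, |2|->2
Step 3: Attach original signs; sum ranks with positive sign and with negative sign.
W+ = 6.5 + 3 + 5 + 6.5 = 21
W- = 4 + 1 + 2 = 7
(Check: W+ + W- = 28 should equal n(n+1)/2 = 28.)
Step 4: Test statistic W = min(W+, W-) = 7.
Step 5: Ties in |d|, so use the tie-corrected normal approximation.
        E[W] = n(n+1)/4 = 7*8/4 = 14.
        Tie groups: |d|=6 (t=2); sum(t^3 - t) = 6.
        Var[W] = n(n+1)(2n+1)/24 - sum(t^3-t)/48 = 840/24 - 6/48 = 34.875.
        z = (W - E[W]) / sqrt(Var[W]) = (7 - 14) / 5.9055 = -1.1853.
        Two-sided p = 2*Phi(z) = 0.235885.
Step 6: alpha = 0.05. fail to reject H0.

W+ = 21, W- = 7, W = min = 7, p = 0.235885, fail to reject H0.


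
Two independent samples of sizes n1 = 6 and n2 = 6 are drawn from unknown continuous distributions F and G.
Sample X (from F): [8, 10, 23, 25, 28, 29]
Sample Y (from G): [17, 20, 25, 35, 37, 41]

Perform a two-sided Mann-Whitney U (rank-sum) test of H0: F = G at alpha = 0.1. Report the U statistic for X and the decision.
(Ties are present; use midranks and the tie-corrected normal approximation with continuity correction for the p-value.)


Step 1: Combine and sort all 12 observations; assign midranks.
sorted (value, group): (8,X), (10,X), (17,Y), (20,Y), (23,X), (25,X), (25,Y), (28,X), (29,X), (35,Y), (37,Y), (41,Y)
ranks: 8->1, 10->2, 17->3, 20->4, 23->5, 25->6.5, 25->6.5, 28->8, 29->9, 35->10, 37->11, 41->12
Step 2: Rank sum for X: R1 = 1 + 2 + 5 + 6.5 + 8 + 9 = 31.5.
Step 3: U_X = R1 - n1(n1+1)/2 = 31.5 - 6*7/2 = 31.5 - 21 = 10.5.
       U_Y = n1*n2 - U_X = 36 - 10.5 = 25.5.
Step 4: Ties are present, so use the tie-corrected normal approximation (with continuity correction) for the p-value.
Step 5: p-value = 0.261496; compare to alpha = 0.1. fail to reject H0.

U_X = 10.5, p = 0.261496, fail to reject H0 at alpha = 0.1.


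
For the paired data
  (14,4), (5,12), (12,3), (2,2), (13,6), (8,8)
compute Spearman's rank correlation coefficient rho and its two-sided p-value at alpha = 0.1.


Step 1: Rank x and y separately (midranks; no ties here).
rank(x): 14->6, 5->2, 12->4, 2->1, 13->5, 8->3
rank(y): 4->3, 12->6, 3->2, 2->1, 6->4, 8->5
Step 2: d_i = R_x(i) - R_y(i); compute d_i^2.
  (6-3)^2=9, (2-6)^2=16, (4-2)^2=4, (1-1)^2=0, (5-4)^2=1, (3-5)^2=4
sum(d^2) = 34.
Step 3: rho = 1 - 6*34 / (6*(6^2 - 1)) = 1 - 204/210 = 0.028571.
Step 4: Under H0, t = rho * sqrt((n-2)/(1-rho^2)) = 0.0572 ~ t(4).
Step 5: Two-sided p-value from the t-distribution with 4 df = 0.957155.
Step 6: alpha = 0.1. fail to reject H0.

rho = 0.0286, p = 0.957155, fail to reject H0 at alpha = 0.1.


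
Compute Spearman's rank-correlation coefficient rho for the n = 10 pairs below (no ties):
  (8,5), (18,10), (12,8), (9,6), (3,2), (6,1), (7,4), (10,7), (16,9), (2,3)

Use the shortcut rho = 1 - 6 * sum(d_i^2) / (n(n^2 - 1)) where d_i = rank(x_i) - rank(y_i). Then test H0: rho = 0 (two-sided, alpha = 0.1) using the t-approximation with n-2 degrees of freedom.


Step 1: Rank x and y separately (midranks; no ties here).
rank(x): 8->5, 18->10, 12->8, 9->6, 3->2, 6->3, 7->4, 10->7, 16->9, 2->1
rank(y): 5->5, 10->10, 8->8, 6->6, 2->2, 1->1, 4->4, 7->7, 9->9, 3->3
Step 2: d_i = R_x(i) - R_y(i); compute d_i^2.
  (5-5)^2=0, (10-10)^2=0, (8-8)^2=0, (6-6)^2=0, (2-2)^2=0, (3-1)^2=4, (4-4)^2=0, (7-7)^2=0, (9-9)^2=0, (1-3)^2=4
sum(d^2) = 8.
Step 3: rho = 1 - 6*8 / (10*(10^2 - 1)) = 1 - 48/990 = 0.951515.
Step 4: Under H0, t = rho * sqrt((n-2)/(1-rho^2)) = 8.7493 ~ t(8).
Step 5: Two-sided p-value from the t-distribution with 8 df = 0.000023.
Step 6: alpha = 0.1. reject H0.

rho = 0.9515, p = 0.000023, reject H0 at alpha = 0.1.


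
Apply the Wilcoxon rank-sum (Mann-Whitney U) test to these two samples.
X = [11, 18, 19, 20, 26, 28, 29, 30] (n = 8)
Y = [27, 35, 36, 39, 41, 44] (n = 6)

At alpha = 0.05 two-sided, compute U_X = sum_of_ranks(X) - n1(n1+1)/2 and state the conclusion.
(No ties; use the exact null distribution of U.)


Step 1: Combine and sort all 14 observations; assign midranks.
sorted (value, group): (11,X), (18,X), (19,X), (20,X), (26,X), (27,Y), (28,X), (29,X), (30,X), (35,Y), (36,Y), (39,Y), (41,Y), (44,Y)
ranks: 11->1, 18->2, 19->3, 20->4, 26->5, 27->6, 28->7, 29->8, 30->9, 35->10, 36->11, 39->12, 41->13, 44->14
Step 2: Rank sum for X: R1 = 1 + 2 + 3 + 4 + 5 + 7 + 8 + 9 = 39.
Step 3: U_X = R1 - n1(n1+1)/2 = 39 - 8*9/2 = 39 - 36 = 3.
       U_Y = n1*n2 - U_X = 48 - 3 = 45.
Step 4: No ties, so the exact null distribution of U (based on enumerating the C(14,8) = 3003 equally likely rank assignments) gives the two-sided p-value.
Step 5: p-value = 0.004662; compare to alpha = 0.05. reject H0.

U_X = 3, p = 0.004662, reject H0 at alpha = 0.05.


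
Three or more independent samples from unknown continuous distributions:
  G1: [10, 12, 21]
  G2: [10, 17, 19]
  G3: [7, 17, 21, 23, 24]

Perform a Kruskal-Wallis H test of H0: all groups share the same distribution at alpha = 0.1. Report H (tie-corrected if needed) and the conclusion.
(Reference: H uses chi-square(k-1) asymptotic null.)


Step 1: Combine all N = 11 observations and assign midranks.
sorted (value, group, rank): (7,G3,1), (10,G1,2.5), (10,G2,2.5), (12,G1,4), (17,G2,5.5), (17,G3,5.5), (19,G2,7), (21,G1,8.5), (21,G3,8.5), (23,G3,10), (24,G3,11)
Step 2: Sum ranks within each group.
R_1 = 15 (n_1 = 3)
R_2 = 15 (n_2 = 3)
R_3 = 36 (n_3 = 5)
Step 3: H = 12/(N(N+1)) * sum(R_i^2/n_i) - 3(N+1)
     = 12/(11*12) * (15^2/3 + 15^2/3 + 36^2/5) - 3*12
     = 0.090909 * 409.2 - 36
     = 1.200000.
Step 4: Ties present; correction factor C = 1 - 18/(11^3 - 11) = 0.986364. Corrected H = 1.200000 / 0.986364 = 1.216590.
Step 5: Under H0, H ~ chi^2(2); p-value = 0.544278.
Step 6: alpha = 0.1. fail to reject H0.

H = 1.2166, df = 2, p = 0.544278, fail to reject H0.


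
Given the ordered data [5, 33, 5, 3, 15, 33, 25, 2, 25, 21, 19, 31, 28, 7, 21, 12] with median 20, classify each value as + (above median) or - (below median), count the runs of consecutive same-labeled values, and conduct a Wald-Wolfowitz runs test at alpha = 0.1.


Step 1: Compute median = 20; label A = above, B = below.
Labels in order: BABBBAABAABAABAB  (n_A = 8, n_B = 8)
Step 2: Count runs R = 11.
Step 3: Under H0 (random ordering), E[R] = 2*n_A*n_B/(n_A+n_B) + 1 = 2*8*8/16 + 1 = 9.0000.
        Var[R] = 2*n_A*n_B*(2*n_A*n_B - n_A - n_B) / ((n_A+n_B)^2 * (n_A+n_B-1)) = 14336/3840 = 3.7333.
        SD[R] = 1.9322.
Step 4: Continuity-corrected z = (R - 0.5 - E[R]) / SD[R] = (11 - 0.5 - 9.0000) / 1.9322 = 0.7763.
Step 5: Two-sided p-value via normal approximation = 2*(1 - Phi(|z|)) = 0.437558.
Step 6: alpha = 0.1. fail to reject H0.

R = 11, z = 0.7763, p = 0.437558, fail to reject H0.


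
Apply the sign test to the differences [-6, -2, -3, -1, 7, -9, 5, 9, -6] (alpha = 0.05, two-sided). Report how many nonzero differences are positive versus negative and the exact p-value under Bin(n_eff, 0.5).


Step 1: Discard zero differences. Original n = 9; n_eff = number of nonzero differences = 9.
Nonzero differences (with sign): -6, -2, -3, -1, +7, -9, +5, +9, -6
Step 2: Count signs: positive = 3, negative = 6.
Step 3: Under H0: P(positive) = 0.5, so the number of positives S ~ Bin(9, 0.5).
Step 4: Two-sided exact p-value = sum of Bin(9,0.5) probabilities at or below the observed probability = 0.507812.
Step 5: alpha = 0.05. fail to reject H0.

n_eff = 9, pos = 3, neg = 6, p = 0.507812, fail to reject H0.


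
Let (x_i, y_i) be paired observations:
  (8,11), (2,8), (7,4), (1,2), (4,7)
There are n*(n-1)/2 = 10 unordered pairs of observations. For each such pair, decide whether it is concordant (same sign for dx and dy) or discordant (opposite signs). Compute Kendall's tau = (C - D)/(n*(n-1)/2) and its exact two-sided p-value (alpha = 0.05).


Step 1: Enumerate the 10 unordered pairs (i,j) with i<j and classify each by sign(x_j-x_i) * sign(y_j-y_i).
  (1,2):dx=-6,dy=-3->C; (1,3):dx=-1,dy=-7->C; (1,4):dx=-7,dy=-9->C; (1,5):dx=-4,dy=-4->C
  (2,3):dx=+5,dy=-4->D; (2,4):dx=-1,dy=-6->C; (2,5):dx=+2,dy=-1->D; (3,4):dx=-6,dy=-2->C
  (3,5):dx=-3,dy=+3->D; (4,5):dx=+3,dy=+5->C
Step 2: C = 7, D = 3, total pairs = 10.
Step 3: tau = (C - D)/(n(n-1)/2) = (7 - 3)/10 = 0.400000.
Step 4: Exact two-sided p-value (enumerate n! = 120 permutations of y under H0): p = 0.483333.
Step 5: alpha = 0.05. fail to reject H0.

tau_b = 0.4000 (C=7, D=3), p = 0.483333, fail to reject H0.


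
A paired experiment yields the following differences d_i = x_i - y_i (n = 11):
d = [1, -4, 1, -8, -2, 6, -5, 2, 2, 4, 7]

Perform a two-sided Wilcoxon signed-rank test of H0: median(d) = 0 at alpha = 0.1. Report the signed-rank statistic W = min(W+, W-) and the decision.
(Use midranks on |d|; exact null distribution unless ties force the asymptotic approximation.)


Step 1: Drop any zero differences (none here) and take |d_i|.
|d| = [1, 4, 1, 8, 2, 6, 5, 2, 2, 4, 7]
Step 2: Midrank |d_i| (ties get averaged ranks).
ranks: |1|->1.5, |4|->6.5, |1|->1.5, |8|->11, |2|->4, |6|->9, |5|->8, |2|->4, |2|->4, |4|->6.5, |7|->10
Step 3: Attach original signs; sum ranks with positive sign and with negative sign.
W+ = 1.5 + 1.5 + 9 + 4 + 4 + 6.5 + 10 = 36.5
W- = 6.5 + 11 + 4 + 8 = 29.5
(Check: W+ + W- = 66 should equal n(n+1)/2 = 66.)
Step 4: Test statistic W = min(W+, W-) = 29.5.
Step 5: Ties in |d|, so use the tie-corrected normal approximation.
        E[W] = n(n+1)/4 = 11*12/4 = 33.
        Tie groups: |d|=1 (t=2), |d|=2 (t=3), |d|=4 (t=2); sum(t^3 - t) = 36.
        Var[W] = n(n+1)(2n+1)/24 - sum(t^3-t)/48 = 3036/24 - 36/48 = 125.75.
        z = (W - E[W]) / sqrt(Var[W]) = (29.5 - 33) / 11.2138 = -0.3121.
        Two-sided p = 2*Phi(z) = 0.754953.
Step 6: alpha = 0.1. fail to reject H0.

W+ = 36.5, W- = 29.5, W = min = 29.5, p = 0.754953, fail to reject H0.


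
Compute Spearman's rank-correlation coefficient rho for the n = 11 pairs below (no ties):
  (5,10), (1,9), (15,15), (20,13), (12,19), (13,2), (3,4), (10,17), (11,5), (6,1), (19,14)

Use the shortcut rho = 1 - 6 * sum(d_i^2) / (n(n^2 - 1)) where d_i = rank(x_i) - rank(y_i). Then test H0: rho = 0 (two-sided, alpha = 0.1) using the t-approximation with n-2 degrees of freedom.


Step 1: Rank x and y separately (midranks; no ties here).
rank(x): 5->3, 1->1, 15->9, 20->11, 12->7, 13->8, 3->2, 10->5, 11->6, 6->4, 19->10
rank(y): 10->6, 9->5, 15->9, 13->7, 19->11, 2->2, 4->3, 17->10, 5->4, 1->1, 14->8
Step 2: d_i = R_x(i) - R_y(i); compute d_i^2.
  (3-6)^2=9, (1-5)^2=16, (9-9)^2=0, (11-7)^2=16, (7-11)^2=16, (8-2)^2=36, (2-3)^2=1, (5-10)^2=25, (6-4)^2=4, (4-1)^2=9, (10-8)^2=4
sum(d^2) = 136.
Step 3: rho = 1 - 6*136 / (11*(11^2 - 1)) = 1 - 816/1320 = 0.381818.
Step 4: Under H0, t = rho * sqrt((n-2)/(1-rho^2)) = 1.2394 ~ t(9).
Step 5: Two-sided p-value from the t-distribution with 9 df = 0.246560.
Step 6: alpha = 0.1. fail to reject H0.

rho = 0.3818, p = 0.246560, fail to reject H0 at alpha = 0.1.


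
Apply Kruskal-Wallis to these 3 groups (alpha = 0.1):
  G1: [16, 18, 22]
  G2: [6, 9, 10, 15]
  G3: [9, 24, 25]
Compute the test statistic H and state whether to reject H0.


Step 1: Combine all N = 10 observations and assign midranks.
sorted (value, group, rank): (6,G2,1), (9,G2,2.5), (9,G3,2.5), (10,G2,4), (15,G2,5), (16,G1,6), (18,G1,7), (22,G1,8), (24,G3,9), (25,G3,10)
Step 2: Sum ranks within each group.
R_1 = 21 (n_1 = 3)
R_2 = 12.5 (n_2 = 4)
R_3 = 21.5 (n_3 = 3)
Step 3: H = 12/(N(N+1)) * sum(R_i^2/n_i) - 3(N+1)
     = 12/(10*11) * (21^2/3 + 12.5^2/4 + 21.5^2/3) - 3*11
     = 0.109091 * 340.146 - 33
     = 4.106818.
Step 4: Ties present; correction factor C = 1 - 6/(10^3 - 10) = 0.993939. Corrected H = 4.106818 / 0.993939 = 4.131860.
Step 5: Under H0, H ~ chi^2(2); p-value = 0.126700.
Step 6: alpha = 0.1. fail to reject H0.

H = 4.1319, df = 2, p = 0.126700, fail to reject H0.


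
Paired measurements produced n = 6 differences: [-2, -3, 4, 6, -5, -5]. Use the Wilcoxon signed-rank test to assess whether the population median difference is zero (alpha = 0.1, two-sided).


Step 1: Drop any zero differences (none here) and take |d_i|.
|d| = [2, 3, 4, 6, 5, 5]
Step 2: Midrank |d_i| (ties get averaged ranks).
ranks: |2|->1, |3|->2, |4|->3, |6|->6, |5|->4.5, |5|->4.5
Step 3: Attach original signs; sum ranks with positive sign and with negative sign.
W+ = 3 + 6 = 9
W- = 1 + 2 + 4.5 + 4.5 = 12
(Check: W+ + W- = 21 should equal n(n+1)/2 = 21.)
Step 4: Test statistic W = min(W+, W-) = 9.
Step 5: Ties in |d|, so use the tie-corrected normal approximation.
        E[W] = n(n+1)/4 = 6*7/4 = 10.5.
        Tie groups: |d|=5 (t=2); sum(t^3 - t) = 6.
        Var[W] = n(n+1)(2n+1)/24 - sum(t^3-t)/48 = 546/24 - 6/48 = 22.625.
        z = (W - E[W]) / sqrt(Var[W]) = (9 - 10.5) / 4.7566 = -0.3154.
        Two-sided p = 2*Phi(z) = 0.752494.
Step 6: alpha = 0.1. fail to reject H0.

W+ = 9, W- = 12, W = min = 9, p = 0.752494, fail to reject H0.


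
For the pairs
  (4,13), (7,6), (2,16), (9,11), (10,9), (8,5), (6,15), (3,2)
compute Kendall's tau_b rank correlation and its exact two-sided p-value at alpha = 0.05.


Step 1: Enumerate the 28 unordered pairs (i,j) with i<j and classify each by sign(x_j-x_i) * sign(y_j-y_i).
  (1,2):dx=+3,dy=-7->D; (1,3):dx=-2,dy=+3->D; (1,4):dx=+5,dy=-2->D; (1,5):dx=+6,dy=-4->D
  (1,6):dx=+4,dy=-8->D; (1,7):dx=+2,dy=+2->C; (1,8):dx=-1,dy=-11->C; (2,3):dx=-5,dy=+10->D
  (2,4):dx=+2,dy=+5->C; (2,5):dx=+3,dy=+3->C; (2,6):dx=+1,dy=-1->D; (2,7):dx=-1,dy=+9->D
  (2,8):dx=-4,dy=-4->C; (3,4):dx=+7,dy=-5->D; (3,5):dx=+8,dy=-7->D; (3,6):dx=+6,dy=-11->D
  (3,7):dx=+4,dy=-1->D; (3,8):dx=+1,dy=-14->D; (4,5):dx=+1,dy=-2->D; (4,6):dx=-1,dy=-6->C
  (4,7):dx=-3,dy=+4->D; (4,8):dx=-6,dy=-9->C; (5,6):dx=-2,dy=-4->C; (5,7):dx=-4,dy=+6->D
  (5,8):dx=-7,dy=-7->C; (6,7):dx=-2,dy=+10->D; (6,8):dx=-5,dy=-3->C; (7,8):dx=-3,dy=-13->C
Step 2: C = 11, D = 17, total pairs = 28.
Step 3: tau = (C - D)/(n(n-1)/2) = (11 - 17)/28 = -0.214286.
Step 4: Exact two-sided p-value (enumerate n! = 40320 permutations of y under H0): p = 0.548413.
Step 5: alpha = 0.05. fail to reject H0.

tau_b = -0.2143 (C=11, D=17), p = 0.548413, fail to reject H0.


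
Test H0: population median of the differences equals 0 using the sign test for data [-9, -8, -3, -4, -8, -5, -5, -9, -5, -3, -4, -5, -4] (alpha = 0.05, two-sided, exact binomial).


Step 1: Discard zero differences. Original n = 13; n_eff = number of nonzero differences = 13.
Nonzero differences (with sign): -9, -8, -3, -4, -8, -5, -5, -9, -5, -3, -4, -5, -4
Step 2: Count signs: positive = 0, negative = 13.
Step 3: Under H0: P(positive) = 0.5, so the number of positives S ~ Bin(13, 0.5).
Step 4: Two-sided exact p-value = sum of Bin(13,0.5) probabilities at or below the observed probability = 0.000244.
Step 5: alpha = 0.05. reject H0.

n_eff = 13, pos = 0, neg = 13, p = 0.000244, reject H0.


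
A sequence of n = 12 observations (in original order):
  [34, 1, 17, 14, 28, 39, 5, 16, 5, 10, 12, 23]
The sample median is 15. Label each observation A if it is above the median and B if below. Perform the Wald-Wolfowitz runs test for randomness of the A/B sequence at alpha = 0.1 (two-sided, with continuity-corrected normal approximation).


Step 1: Compute median = 15; label A = above, B = below.
Labels in order: ABABAABABBBA  (n_A = 6, n_B = 6)
Step 2: Count runs R = 9.
Step 3: Under H0 (random ordering), E[R] = 2*n_A*n_B/(n_A+n_B) + 1 = 2*6*6/12 + 1 = 7.0000.
        Var[R] = 2*n_A*n_B*(2*n_A*n_B - n_A - n_B) / ((n_A+n_B)^2 * (n_A+n_B-1)) = 4320/1584 = 2.7273.
        SD[R] = 1.6514.
Step 4: Continuity-corrected z = (R - 0.5 - E[R]) / SD[R] = (9 - 0.5 - 7.0000) / 1.6514 = 0.9083.
Step 5: Two-sided p-value via normal approximation = 2*(1 - Phi(|z|)) = 0.363722.
Step 6: alpha = 0.1. fail to reject H0.

R = 9, z = 0.9083, p = 0.363722, fail to reject H0.


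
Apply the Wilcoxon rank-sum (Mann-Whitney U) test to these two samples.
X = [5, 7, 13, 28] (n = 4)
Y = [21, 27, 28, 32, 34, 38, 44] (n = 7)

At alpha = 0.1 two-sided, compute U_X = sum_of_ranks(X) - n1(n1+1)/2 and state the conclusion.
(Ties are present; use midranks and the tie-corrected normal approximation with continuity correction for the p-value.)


Step 1: Combine and sort all 11 observations; assign midranks.
sorted (value, group): (5,X), (7,X), (13,X), (21,Y), (27,Y), (28,X), (28,Y), (32,Y), (34,Y), (38,Y), (44,Y)
ranks: 5->1, 7->2, 13->3, 21->4, 27->5, 28->6.5, 28->6.5, 32->8, 34->9, 38->10, 44->11
Step 2: Rank sum for X: R1 = 1 + 2 + 3 + 6.5 = 12.5.
Step 3: U_X = R1 - n1(n1+1)/2 = 12.5 - 4*5/2 = 12.5 - 10 = 2.5.
       U_Y = n1*n2 - U_X = 28 - 2.5 = 25.5.
Step 4: Ties are present, so use the tie-corrected normal approximation (with continuity correction) for the p-value.
Step 5: p-value = 0.037202; compare to alpha = 0.1. reject H0.

U_X = 2.5, p = 0.037202, reject H0 at alpha = 0.1.


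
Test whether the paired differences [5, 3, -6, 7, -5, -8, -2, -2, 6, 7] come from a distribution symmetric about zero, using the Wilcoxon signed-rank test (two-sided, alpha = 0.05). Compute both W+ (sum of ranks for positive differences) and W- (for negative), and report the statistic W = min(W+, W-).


Step 1: Drop any zero differences (none here) and take |d_i|.
|d| = [5, 3, 6, 7, 5, 8, 2, 2, 6, 7]
Step 2: Midrank |d_i| (ties get averaged ranks).
ranks: |5|->4.5, |3|->3, |6|->6.5, |7|->8.5, |5|->4.5, |8|->10, |2|->1.5, |2|->1.5, |6|->6.5, |7|->8.5
Step 3: Attach original signs; sum ranks with positive sign and with negative sign.
W+ = 4.5 + 3 + 8.5 + 6.5 + 8.5 = 31
W- = 6.5 + 4.5 + 10 + 1.5 + 1.5 = 24
(Check: W+ + W- = 55 should equal n(n+1)/2 = 55.)
Step 4: Test statistic W = min(W+, W-) = 24.
Step 5: Ties in |d|, so use the tie-corrected normal approximation.
        E[W] = n(n+1)/4 = 10*11/4 = 27.5.
        Tie groups: |d|=2 (t=2), |d|=5 (t=2), |d|=6 (t=2), |d|=7 (t=2); sum(t^3 - t) = 24.
        Var[W] = n(n+1)(2n+1)/24 - sum(t^3-t)/48 = 2310/24 - 24/48 = 95.75.
        z = (W - E[W]) / sqrt(Var[W]) = (24 - 27.5) / 9.7852 = -0.3577.
        Two-sided p = 2*Phi(z) = 0.720580.
Step 6: alpha = 0.05. fail to reject H0.

W+ = 31, W- = 24, W = min = 24, p = 0.720580, fail to reject H0.


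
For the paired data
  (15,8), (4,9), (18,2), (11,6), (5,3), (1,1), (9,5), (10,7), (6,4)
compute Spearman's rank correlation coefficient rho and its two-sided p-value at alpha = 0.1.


Step 1: Rank x and y separately (midranks; no ties here).
rank(x): 15->8, 4->2, 18->9, 11->7, 5->3, 1->1, 9->5, 10->6, 6->4
rank(y): 8->8, 9->9, 2->2, 6->6, 3->3, 1->1, 5->5, 7->7, 4->4
Step 2: d_i = R_x(i) - R_y(i); compute d_i^2.
  (8-8)^2=0, (2-9)^2=49, (9-2)^2=49, (7-6)^2=1, (3-3)^2=0, (1-1)^2=0, (5-5)^2=0, (6-7)^2=1, (4-4)^2=0
sum(d^2) = 100.
Step 3: rho = 1 - 6*100 / (9*(9^2 - 1)) = 1 - 600/720 = 0.166667.
Step 4: Under H0, t = rho * sqrt((n-2)/(1-rho^2)) = 0.4472 ~ t(7).
Step 5: Two-sided p-value from the t-distribution with 7 df = 0.668231.
Step 6: alpha = 0.1. fail to reject H0.

rho = 0.1667, p = 0.668231, fail to reject H0 at alpha = 0.1.


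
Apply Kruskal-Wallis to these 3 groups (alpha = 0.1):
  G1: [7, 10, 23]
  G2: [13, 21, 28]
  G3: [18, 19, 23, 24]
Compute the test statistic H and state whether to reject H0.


Step 1: Combine all N = 10 observations and assign midranks.
sorted (value, group, rank): (7,G1,1), (10,G1,2), (13,G2,3), (18,G3,4), (19,G3,5), (21,G2,6), (23,G1,7.5), (23,G3,7.5), (24,G3,9), (28,G2,10)
Step 2: Sum ranks within each group.
R_1 = 10.5 (n_1 = 3)
R_2 = 19 (n_2 = 3)
R_3 = 25.5 (n_3 = 4)
Step 3: H = 12/(N(N+1)) * sum(R_i^2/n_i) - 3(N+1)
     = 12/(10*11) * (10.5^2/3 + 19^2/3 + 25.5^2/4) - 3*11
     = 0.109091 * 319.646 - 33
     = 1.870455.
Step 4: Ties present; correction factor C = 1 - 6/(10^3 - 10) = 0.993939. Corrected H = 1.870455 / 0.993939 = 1.881860.
Step 5: Under H0, H ~ chi^2(2); p-value = 0.390265.
Step 6: alpha = 0.1. fail to reject H0.

H = 1.8819, df = 2, p = 0.390265, fail to reject H0.


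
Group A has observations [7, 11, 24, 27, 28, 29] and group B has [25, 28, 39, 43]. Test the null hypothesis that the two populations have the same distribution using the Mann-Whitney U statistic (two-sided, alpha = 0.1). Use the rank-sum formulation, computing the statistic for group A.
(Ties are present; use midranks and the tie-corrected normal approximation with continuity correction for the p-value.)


Step 1: Combine and sort all 10 observations; assign midranks.
sorted (value, group): (7,X), (11,X), (24,X), (25,Y), (27,X), (28,X), (28,Y), (29,X), (39,Y), (43,Y)
ranks: 7->1, 11->2, 24->3, 25->4, 27->5, 28->6.5, 28->6.5, 29->8, 39->9, 43->10
Step 2: Rank sum for X: R1 = 1 + 2 + 3 + 5 + 6.5 + 8 = 25.5.
Step 3: U_X = R1 - n1(n1+1)/2 = 25.5 - 6*7/2 = 25.5 - 21 = 4.5.
       U_Y = n1*n2 - U_X = 24 - 4.5 = 19.5.
Step 4: Ties are present, so use the tie-corrected normal approximation (with continuity correction) for the p-value.
Step 5: p-value = 0.134407; compare to alpha = 0.1. fail to reject H0.

U_X = 4.5, p = 0.134407, fail to reject H0 at alpha = 0.1.


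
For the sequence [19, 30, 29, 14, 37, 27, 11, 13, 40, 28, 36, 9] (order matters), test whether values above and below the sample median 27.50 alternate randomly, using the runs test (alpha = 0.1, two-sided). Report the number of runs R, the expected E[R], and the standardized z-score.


Step 1: Compute median = 27.50; label A = above, B = below.
Labels in order: BAABABBBAAAB  (n_A = 6, n_B = 6)
Step 2: Count runs R = 7.
Step 3: Under H0 (random ordering), E[R] = 2*n_A*n_B/(n_A+n_B) + 1 = 2*6*6/12 + 1 = 7.0000.
        Var[R] = 2*n_A*n_B*(2*n_A*n_B - n_A - n_B) / ((n_A+n_B)^2 * (n_A+n_B-1)) = 4320/1584 = 2.7273.
        SD[R] = 1.6514.
Step 4: R = E[R], so z = 0 with no continuity correction.
Step 5: Two-sided p-value via normal approximation = 2*(1 - Phi(|z|)) = 1.000000.
Step 6: alpha = 0.1. fail to reject H0.

R = 7, z = 0.0000, p = 1.000000, fail to reject H0.


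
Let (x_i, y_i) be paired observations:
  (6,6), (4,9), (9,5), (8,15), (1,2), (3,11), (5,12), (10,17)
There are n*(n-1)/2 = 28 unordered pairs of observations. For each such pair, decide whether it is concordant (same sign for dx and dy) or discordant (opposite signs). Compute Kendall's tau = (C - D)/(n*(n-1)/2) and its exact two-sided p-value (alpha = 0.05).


Step 1: Enumerate the 28 unordered pairs (i,j) with i<j and classify each by sign(x_j-x_i) * sign(y_j-y_i).
  (1,2):dx=-2,dy=+3->D; (1,3):dx=+3,dy=-1->D; (1,4):dx=+2,dy=+9->C; (1,5):dx=-5,dy=-4->C
  (1,6):dx=-3,dy=+5->D; (1,7):dx=-1,dy=+6->D; (1,8):dx=+4,dy=+11->C; (2,3):dx=+5,dy=-4->D
  (2,4):dx=+4,dy=+6->C; (2,5):dx=-3,dy=-7->C; (2,6):dx=-1,dy=+2->D; (2,7):dx=+1,dy=+3->C
  (2,8):dx=+6,dy=+8->C; (3,4):dx=-1,dy=+10->D; (3,5):dx=-8,dy=-3->C; (3,6):dx=-6,dy=+6->D
  (3,7):dx=-4,dy=+7->D; (3,8):dx=+1,dy=+12->C; (4,5):dx=-7,dy=-13->C; (4,6):dx=-5,dy=-4->C
  (4,7):dx=-3,dy=-3->C; (4,8):dx=+2,dy=+2->C; (5,6):dx=+2,dy=+9->C; (5,7):dx=+4,dy=+10->C
  (5,8):dx=+9,dy=+15->C; (6,7):dx=+2,dy=+1->C; (6,8):dx=+7,dy=+6->C; (7,8):dx=+5,dy=+5->C
Step 2: C = 19, D = 9, total pairs = 28.
Step 3: tau = (C - D)/(n(n-1)/2) = (19 - 9)/28 = 0.357143.
Step 4: Exact two-sided p-value (enumerate n! = 40320 permutations of y under H0): p = 0.275099.
Step 5: alpha = 0.05. fail to reject H0.

tau_b = 0.3571 (C=19, D=9), p = 0.275099, fail to reject H0.


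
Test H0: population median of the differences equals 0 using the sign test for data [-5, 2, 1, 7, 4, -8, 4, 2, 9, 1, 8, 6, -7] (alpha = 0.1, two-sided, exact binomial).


Step 1: Discard zero differences. Original n = 13; n_eff = number of nonzero differences = 13.
Nonzero differences (with sign): -5, +2, +1, +7, +4, -8, +4, +2, +9, +1, +8, +6, -7
Step 2: Count signs: positive = 10, negative = 3.
Step 3: Under H0: P(positive) = 0.5, so the number of positives S ~ Bin(13, 0.5).
Step 4: Two-sided exact p-value = sum of Bin(13,0.5) probabilities at or below the observed probability = 0.092285.
Step 5: alpha = 0.1. reject H0.

n_eff = 13, pos = 10, neg = 3, p = 0.092285, reject H0.


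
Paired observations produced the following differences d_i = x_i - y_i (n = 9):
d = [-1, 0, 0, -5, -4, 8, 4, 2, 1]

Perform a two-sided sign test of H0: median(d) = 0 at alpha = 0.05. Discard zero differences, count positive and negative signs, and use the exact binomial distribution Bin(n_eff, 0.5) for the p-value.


Step 1: Discard zero differences. Original n = 9; n_eff = number of nonzero differences = 7.
Nonzero differences (with sign): -1, -5, -4, +8, +4, +2, +1
Step 2: Count signs: positive = 4, negative = 3.
Step 3: Under H0: P(positive) = 0.5, so the number of positives S ~ Bin(7, 0.5).
Step 4: Two-sided exact p-value = sum of Bin(7,0.5) probabilities at or below the observed probability = 1.000000.
Step 5: alpha = 0.05. fail to reject H0.

n_eff = 7, pos = 4, neg = 3, p = 1.000000, fail to reject H0.
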